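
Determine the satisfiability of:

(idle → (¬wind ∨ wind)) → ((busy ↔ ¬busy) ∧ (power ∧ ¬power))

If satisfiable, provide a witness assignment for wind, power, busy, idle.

Case power = True: the formula simplifies to ¬((idle → (¬wind ∨ wind))).
  wind = True: this becomes ¬((idle → True)) = False.
  wind = False: this becomes ¬((idle → True)) = False.
Case power = False: the formula simplifies to ¬((idle → (¬wind ∨ wind))).
  wind = True: this becomes ¬((idle → True)) = False.
  wind = False: this becomes ¬((idle → True)) = False.
Both cases fail — unsatisfiable.

Unsatisfiable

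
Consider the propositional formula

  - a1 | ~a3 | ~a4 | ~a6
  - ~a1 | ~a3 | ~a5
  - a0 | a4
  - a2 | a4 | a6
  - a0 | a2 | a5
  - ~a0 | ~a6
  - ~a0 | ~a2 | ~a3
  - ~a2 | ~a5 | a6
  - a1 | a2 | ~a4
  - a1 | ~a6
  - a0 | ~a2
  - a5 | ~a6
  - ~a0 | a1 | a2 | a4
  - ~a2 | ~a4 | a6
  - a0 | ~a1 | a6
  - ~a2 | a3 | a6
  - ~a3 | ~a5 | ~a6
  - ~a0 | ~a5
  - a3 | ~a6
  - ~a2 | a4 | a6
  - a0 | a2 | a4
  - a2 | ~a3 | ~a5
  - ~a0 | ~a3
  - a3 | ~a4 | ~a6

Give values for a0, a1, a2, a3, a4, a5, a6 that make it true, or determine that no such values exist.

Set a0 = True.
  then (~a0 | ~a6) forces a6 = False.
  then (~a0 | ~a5) forces a5 = False.
  then (~a0 | ~a3) forces a3 = False.
  then (~a2 | a3 | a6) forces a2 = False.
  then (a2 | a4 | a6) forces a4 = True.
  then (a1 | a2 | ~a4) forces a1 = True.
All clauses satisfied.

a0=T; a1=T; a2=F; a3=F; a4=T; a5=F; a6=F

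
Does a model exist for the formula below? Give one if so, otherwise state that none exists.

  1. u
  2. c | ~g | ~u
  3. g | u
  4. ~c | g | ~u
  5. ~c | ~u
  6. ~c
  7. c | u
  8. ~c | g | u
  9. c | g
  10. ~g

Unsatisfiable — no assignment works.

Case g = True:
  Clause (~g) is falsified — contradiction.
Case g = False:
  (u) forces u = True.
  (~c | g | ~u) forces c = False.
  Clause (c | g) is falsified — contradiction.
Both cases fail, so the formula is unsatisfiable.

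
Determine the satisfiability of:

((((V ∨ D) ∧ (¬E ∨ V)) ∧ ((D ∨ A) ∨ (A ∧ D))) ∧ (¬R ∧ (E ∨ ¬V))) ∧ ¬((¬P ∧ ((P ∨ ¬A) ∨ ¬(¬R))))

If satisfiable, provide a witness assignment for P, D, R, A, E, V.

P = True, D = False, R = False, A = True, E = True, V = True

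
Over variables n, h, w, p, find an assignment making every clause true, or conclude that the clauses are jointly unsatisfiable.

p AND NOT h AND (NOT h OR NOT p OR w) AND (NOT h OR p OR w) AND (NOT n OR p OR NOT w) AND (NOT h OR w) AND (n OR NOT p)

n = True, h = False, w = False, p = True

Unit clause (p) forces p = True.
Unit clause (NOT h) forces h = False.
In (n OR NOT p) only n is left, so n = True.
Set w = False.
Check each clause:
  (p): p holds.
  (NOT h): NOT h holds.
  (NOT h OR NOT p OR w): NOT h holds.
  (NOT h OR p OR w): NOT h holds.
  (NOT n OR p OR NOT w): p holds.
  (NOT h OR w): NOT h holds.
  (n OR NOT p): n holds.
All clauses satisfied.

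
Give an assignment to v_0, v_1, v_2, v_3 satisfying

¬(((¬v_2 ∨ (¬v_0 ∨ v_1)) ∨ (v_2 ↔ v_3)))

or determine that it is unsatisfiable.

v_0: True; v_1: False; v_2: True; v_3: False

  ¬(((¬v_2 ∨ (¬v_0 ∨ v_1)) ∨ (v_2 ↔ v_3))) = True
    (¬v_2 ∨ (¬v_0 ∨ v_1)) ∨ (v_2 ↔ v_3) = False
      ¬v_2 ∨ (¬v_0 ∨ v_1) = False
        ¬v_2 = False
        ¬v_0 ∨ v_1 = False
          ¬v_0 = False
      v_2 ↔ v_3 = False
The formula evaluates to True.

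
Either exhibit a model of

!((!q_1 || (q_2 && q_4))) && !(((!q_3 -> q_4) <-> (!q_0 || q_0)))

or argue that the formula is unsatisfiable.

q_0: False; q_1: True; q_2: False; q_3: False; q_4: False

  !((!q_1 || (q_2 && q_4))) = True
    !q_1 || (q_2 && q_4) = False
      !q_1 = False
      q_2 && q_4 = False
  !(((!q_3 -> q_4) <-> (!q_0 || q_0))) = True
    (!q_3 -> q_4) <-> (!q_0 || q_0) = False
      !q_3 -> q_4 = False
        !q_3 = True
      !q_0 || q_0 = True
        !q_0 = True
Both conjuncts True, so the formula holds.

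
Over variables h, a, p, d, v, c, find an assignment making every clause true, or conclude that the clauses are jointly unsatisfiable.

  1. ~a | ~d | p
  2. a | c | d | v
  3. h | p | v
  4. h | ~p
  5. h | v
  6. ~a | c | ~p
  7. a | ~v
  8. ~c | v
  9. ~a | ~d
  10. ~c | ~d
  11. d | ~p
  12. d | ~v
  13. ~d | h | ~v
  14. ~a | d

Try h = False:
  (h | ~p) forces p = False.
  (h | p | v) forces v = True.
  (a | ~v) forces a = True.
  (~a | ~d | p) forces d = False.
  clause (d | ~v) is falsified — backtrack.
So h = True.
Try a = True:
  (~a | ~d) forces d = False.
  clause (~a | d) is falsified — backtrack.
So a = False.
  then (a | ~v) forces v = False.
  then (~c | v) forces c = False.
  then (a | c | d | v) forces d = True.
Set p = False.
All clauses satisfied.

h = True; a = False; p = False; d = True; v = False; c = False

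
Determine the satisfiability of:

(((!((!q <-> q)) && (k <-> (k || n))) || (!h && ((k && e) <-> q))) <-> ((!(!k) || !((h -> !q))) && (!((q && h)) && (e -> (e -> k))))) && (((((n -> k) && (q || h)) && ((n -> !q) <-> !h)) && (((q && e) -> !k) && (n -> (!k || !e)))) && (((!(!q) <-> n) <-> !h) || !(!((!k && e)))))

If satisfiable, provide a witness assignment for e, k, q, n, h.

Case k = True: the formula simplifies to ((!((!q <-> q)) || (!h && (e <-> q))) <-> !((q && h))) && ((((q || h) && ((n -> !q) <-> !h)) && (!((q && e)) && (n -> !e))) && ((!(!q) <-> n) <-> !h)).
  q = True: simplifies to !h && (((!n <-> !h) && (!e && (n -> !e))) && (n <-> !h)).
    h = True: the conjunct !h is False.
    h = False: simplifies to (!n && (!e && (n -> !e))) && n.
      n = True: the conjunct !n is False.
      n = False: the conjunct n is False.
  q = False: simplifies to ((h && !h) && (n -> !e)) && (!n <-> !h).
    h = True: the conjunct !h is False.
    h = False: the conjunct h is False.
Case k = False: the formula simplifies to (((!((!q <-> q)) && !n) || (!h && !q)) <-> (!((h -> !q)) && (!((q && h)) && (e -> !e)))) && (((!n && (q || h)) && ((n -> !q) <-> !h)) && (((!(!q) <-> n) <-> !h) || !(!e))).
  n = True: the conjunct !n is False.
  n = False: simplifies to ((!((!q <-> q)) || (!h && !q)) <-> (!((h -> !q)) && (!((q && h)) && (e -> !e)))) && (((q || h) && !h) && ((!q <-> !h) || !(!e))).
    h = True: the conjunct !h is False.
    h = False: simplifies to !((!((!q <-> q)) || !q)) && (q && (!q || !(!e))).
      q = True: the conjunct !((!((!q <-> q)) || !q)) becomes !((True || False)) = False.
      q = False: the conjunct !((!((!q <-> q)) || !q)) becomes !((True || True)) = False.
Both cases fail — unsatisfiable.

Unsatisfiable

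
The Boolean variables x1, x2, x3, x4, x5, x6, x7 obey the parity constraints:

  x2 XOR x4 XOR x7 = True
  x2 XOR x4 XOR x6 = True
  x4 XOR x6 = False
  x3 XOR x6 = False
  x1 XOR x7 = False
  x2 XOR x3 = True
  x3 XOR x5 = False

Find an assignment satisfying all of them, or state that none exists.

x1=F; x2=T; x3=F; x4=F; x5=F; x6=F; x7=F

x2 XOR x4 XOR x7 = T XOR F XOR F = True ✓
x2 XOR x4 XOR x6 = T XOR F XOR F = True ✓
x4 XOR x6 = F XOR F = False ✓
x3 XOR x6 = F XOR F = False ✓
x1 XOR x7 = F XOR F = False ✓
x2 XOR x3 = T XOR F = True ✓
x3 XOR x5 = F XOR F = False ✓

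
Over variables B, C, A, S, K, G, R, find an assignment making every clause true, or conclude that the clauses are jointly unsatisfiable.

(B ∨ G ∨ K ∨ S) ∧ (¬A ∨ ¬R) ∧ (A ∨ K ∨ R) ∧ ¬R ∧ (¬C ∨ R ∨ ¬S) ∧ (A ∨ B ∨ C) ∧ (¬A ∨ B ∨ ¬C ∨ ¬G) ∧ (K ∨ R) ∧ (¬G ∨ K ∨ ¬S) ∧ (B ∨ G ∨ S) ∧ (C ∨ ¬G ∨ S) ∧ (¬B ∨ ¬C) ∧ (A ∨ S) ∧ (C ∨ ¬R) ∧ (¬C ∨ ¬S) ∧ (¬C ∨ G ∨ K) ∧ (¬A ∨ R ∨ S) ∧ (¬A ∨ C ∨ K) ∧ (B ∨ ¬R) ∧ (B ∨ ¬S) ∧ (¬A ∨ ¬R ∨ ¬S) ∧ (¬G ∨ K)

Unit clause (¬R) forces R = False.
In (K ∨ R) only K is left, so K = True.
Try B = False:
  (B ∨ ¬S) forces S = False.
  (B ∨ G ∨ S) forces G = True.
  (C ∨ ¬G ∨ S) forces C = True.
  (¬A ∨ B ∨ ¬C ∨ ¬G) forces A = False.
  clause (A ∨ S) is falsified — backtrack.
So B = True.
  then (¬B ∨ ¬C) forces C = False.
Set A = False.
  then (A ∨ S) forces S = True.
Set G = True.
All clauses satisfied.

B = True, C = False, A = False, S = True, K = True, G = True, R = False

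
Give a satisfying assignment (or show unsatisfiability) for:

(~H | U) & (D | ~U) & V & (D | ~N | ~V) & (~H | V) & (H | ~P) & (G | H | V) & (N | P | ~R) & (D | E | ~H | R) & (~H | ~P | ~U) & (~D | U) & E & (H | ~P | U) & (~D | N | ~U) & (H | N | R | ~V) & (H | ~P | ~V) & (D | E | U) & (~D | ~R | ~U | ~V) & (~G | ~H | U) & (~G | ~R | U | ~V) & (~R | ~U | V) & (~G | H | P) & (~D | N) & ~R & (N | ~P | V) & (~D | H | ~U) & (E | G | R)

R=F; H=T; E=T; V=T; P=F; G=T; U=T; D=T; N=T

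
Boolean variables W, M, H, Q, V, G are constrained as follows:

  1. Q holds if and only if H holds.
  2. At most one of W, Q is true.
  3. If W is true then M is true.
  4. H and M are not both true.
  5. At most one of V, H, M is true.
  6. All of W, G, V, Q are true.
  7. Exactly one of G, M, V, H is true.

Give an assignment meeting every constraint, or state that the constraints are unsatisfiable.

Case W = True:
  (2) with W=T forces Q = False.
  Constraint (6) is violated (Q=F) — contradiction.
Case W = False:
  Constraint (6) is violated (W=F) — contradiction.
Both cases fail — unsatisfiable.

Unsatisfiable — no assignment works.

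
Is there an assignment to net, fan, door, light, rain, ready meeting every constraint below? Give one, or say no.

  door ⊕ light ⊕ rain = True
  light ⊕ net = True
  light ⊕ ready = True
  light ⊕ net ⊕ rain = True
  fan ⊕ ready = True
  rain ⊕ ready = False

net=F, fan=T, door=F, light=T, rain=F, ready=F

door ⊕ light ⊕ rain = F ⊕ T ⊕ F = True ✓
light ⊕ net = T ⊕ F = True ✓
light ⊕ ready = T ⊕ F = True ✓
light ⊕ net ⊕ rain = T ⊕ F ⊕ F = True ✓
fan ⊕ ready = T ⊕ F = True ✓
rain ⊕ ready = F ⊕ F = False ✓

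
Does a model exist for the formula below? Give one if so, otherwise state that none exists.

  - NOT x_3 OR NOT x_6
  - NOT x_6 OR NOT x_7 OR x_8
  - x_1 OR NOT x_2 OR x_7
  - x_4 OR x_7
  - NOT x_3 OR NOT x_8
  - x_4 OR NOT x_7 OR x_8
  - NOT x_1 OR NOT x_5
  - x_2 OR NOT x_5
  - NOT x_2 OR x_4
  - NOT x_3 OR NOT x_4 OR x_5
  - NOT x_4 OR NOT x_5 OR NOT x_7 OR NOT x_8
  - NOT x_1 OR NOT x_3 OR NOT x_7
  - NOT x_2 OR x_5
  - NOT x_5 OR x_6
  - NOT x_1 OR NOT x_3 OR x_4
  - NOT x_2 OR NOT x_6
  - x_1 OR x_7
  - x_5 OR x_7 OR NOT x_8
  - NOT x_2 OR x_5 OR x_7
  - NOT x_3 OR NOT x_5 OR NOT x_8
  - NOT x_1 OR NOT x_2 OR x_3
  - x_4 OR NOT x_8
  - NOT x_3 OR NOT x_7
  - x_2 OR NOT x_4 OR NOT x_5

Set x_1 = False.
  then (x_1 OR x_7) forces x_7 = True.
  then (NOT x_3 OR NOT x_7) forces x_3 = False.
Try x_2 = True:
  (NOT x_2 OR x_4) forces x_4 = True.
  (NOT x_2 OR x_5) forces x_5 = True.
  (NOT x_4 OR NOT x_5 OR NOT x_7 OR NOT x_8) forces x_8 = False.
  (NOT x_6 OR NOT x_7 OR x_8) forces x_6 = False.
  clause (NOT x_5 OR x_6) is falsified — backtrack.
So x_2 = False.
  then (x_2 OR NOT x_5) forces x_5 = False.
Set x_4 = True.
Set x_6 = False.
Set x_8 = False.
All clauses satisfied.

x_1 = False, x_2 = False, x_3 = False, x_4 = True, x_5 = False, x_6 = False, x_7 = True, x_8 = False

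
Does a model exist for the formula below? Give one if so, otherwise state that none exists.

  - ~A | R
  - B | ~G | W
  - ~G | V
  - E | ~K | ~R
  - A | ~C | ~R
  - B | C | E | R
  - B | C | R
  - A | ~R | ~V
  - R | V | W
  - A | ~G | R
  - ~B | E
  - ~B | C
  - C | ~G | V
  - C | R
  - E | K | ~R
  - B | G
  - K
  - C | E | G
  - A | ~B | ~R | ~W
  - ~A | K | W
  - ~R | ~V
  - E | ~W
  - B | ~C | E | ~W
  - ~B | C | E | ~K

R: False, W: True, E: True, V: False, K: True, G: False, C: True, A: False, B: True

Unit clause (K) forces K = True.
Set R = False.
  then (~A | R) forces A = False.
  then (A | ~G | R) forces G = False.
  then (C | R) forces C = True.
  then (B | G) forces B = True.
  then (~B | E) forces E = True.
Set W = True.
Set V = False.
All clauses satisfied.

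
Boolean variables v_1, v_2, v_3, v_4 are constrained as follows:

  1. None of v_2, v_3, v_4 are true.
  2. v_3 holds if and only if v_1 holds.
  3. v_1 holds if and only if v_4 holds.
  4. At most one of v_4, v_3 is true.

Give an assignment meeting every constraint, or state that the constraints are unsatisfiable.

v_1 = False, v_2 = False, v_3 = False, v_4 = False

  (1) {v_2, v_3, v_4}: 0 true — none ✓
  (2) v_3=F, v_1=F — same ✓
  (3) v_1=F, v_4=F — same ✓
  (4) {v_4, v_3}: 0 true — at most one ✓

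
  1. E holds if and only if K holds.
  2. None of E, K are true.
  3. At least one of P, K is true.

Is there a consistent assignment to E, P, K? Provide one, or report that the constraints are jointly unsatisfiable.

E: False; P: True; K: False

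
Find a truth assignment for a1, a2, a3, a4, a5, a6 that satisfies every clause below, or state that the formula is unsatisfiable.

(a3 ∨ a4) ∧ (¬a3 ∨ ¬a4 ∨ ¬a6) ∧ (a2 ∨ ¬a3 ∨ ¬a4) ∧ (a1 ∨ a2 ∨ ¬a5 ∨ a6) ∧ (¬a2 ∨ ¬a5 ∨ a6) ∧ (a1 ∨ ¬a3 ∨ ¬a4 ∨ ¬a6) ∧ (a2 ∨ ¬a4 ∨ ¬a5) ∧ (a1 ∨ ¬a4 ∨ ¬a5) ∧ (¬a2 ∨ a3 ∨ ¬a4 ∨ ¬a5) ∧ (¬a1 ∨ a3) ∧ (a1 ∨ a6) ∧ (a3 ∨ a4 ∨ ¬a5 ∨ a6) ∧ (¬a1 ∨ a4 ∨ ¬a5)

a1=F, a2=T, a3=T, a4=F, a5=F, a6=T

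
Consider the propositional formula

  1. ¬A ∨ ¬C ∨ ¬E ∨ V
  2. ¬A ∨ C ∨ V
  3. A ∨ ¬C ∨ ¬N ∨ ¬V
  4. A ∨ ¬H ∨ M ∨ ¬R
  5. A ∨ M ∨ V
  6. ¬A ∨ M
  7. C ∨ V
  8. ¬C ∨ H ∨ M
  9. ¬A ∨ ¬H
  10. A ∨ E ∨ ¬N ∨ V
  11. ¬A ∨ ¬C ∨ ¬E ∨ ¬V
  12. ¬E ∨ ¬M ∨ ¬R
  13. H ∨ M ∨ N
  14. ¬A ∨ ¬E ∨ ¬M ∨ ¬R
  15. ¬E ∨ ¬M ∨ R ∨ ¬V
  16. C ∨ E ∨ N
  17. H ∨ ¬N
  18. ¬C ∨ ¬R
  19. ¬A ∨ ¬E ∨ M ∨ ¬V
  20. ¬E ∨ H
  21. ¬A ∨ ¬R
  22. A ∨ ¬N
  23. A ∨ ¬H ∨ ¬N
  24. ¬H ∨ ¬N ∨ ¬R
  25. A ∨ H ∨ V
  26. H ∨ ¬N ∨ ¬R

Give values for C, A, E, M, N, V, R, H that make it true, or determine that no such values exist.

C = True; A = True; E = False; M = True; N = False; V = True; R = False; H = False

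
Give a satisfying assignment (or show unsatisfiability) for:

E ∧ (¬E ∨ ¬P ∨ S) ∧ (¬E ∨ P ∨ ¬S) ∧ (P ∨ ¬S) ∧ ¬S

S=F, E=T, P=F

Unit clause (E) forces E = True.
Unit clause (¬S) forces S = False.
In (¬E ∨ ¬P ∨ S) only ¬P is left, so P = False.
Check each clause:
  (E): E holds.
  (¬E ∨ ¬P ∨ S): ¬P holds.
  (¬E ∨ P ∨ ¬S): ¬S holds.
  (P ∨ ¬S): ¬S holds.
  (¬S): ¬S holds.
All clauses satisfied.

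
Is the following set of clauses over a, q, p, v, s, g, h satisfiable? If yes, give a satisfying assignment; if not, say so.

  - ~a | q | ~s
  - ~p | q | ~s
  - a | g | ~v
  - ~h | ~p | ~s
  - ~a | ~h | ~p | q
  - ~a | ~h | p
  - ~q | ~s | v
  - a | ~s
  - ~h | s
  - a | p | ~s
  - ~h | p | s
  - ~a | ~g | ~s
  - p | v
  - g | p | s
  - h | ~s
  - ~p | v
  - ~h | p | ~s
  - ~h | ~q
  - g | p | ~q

Set a = False.
  then (a | ~s) forces s = False.
  then (~h | s) forces h = False.
Set q = False.
Set p = True.
  then (~p | v) forces v = True.
  then (a | g | ~v) forces g = True.
All clauses satisfied.

a = False, q = False, p = True, v = True, s = False, g = True, h = False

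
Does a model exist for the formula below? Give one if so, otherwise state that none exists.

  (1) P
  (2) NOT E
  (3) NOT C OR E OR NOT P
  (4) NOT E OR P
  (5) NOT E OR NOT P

Unit clause (P) forces P = True.
Unit clause (NOT E) forces E = False.
In (NOT C OR E OR NOT P) only NOT C is left, so C = False.
Check each clause:
  (P): P holds.
  (NOT E): NOT E holds.
  (NOT C OR E OR NOT P): NOT C holds.
  (NOT E OR P): NOT E holds.
  (NOT E OR NOT P): NOT E holds.
All clauses satisfied.

C = False, E = False, P = True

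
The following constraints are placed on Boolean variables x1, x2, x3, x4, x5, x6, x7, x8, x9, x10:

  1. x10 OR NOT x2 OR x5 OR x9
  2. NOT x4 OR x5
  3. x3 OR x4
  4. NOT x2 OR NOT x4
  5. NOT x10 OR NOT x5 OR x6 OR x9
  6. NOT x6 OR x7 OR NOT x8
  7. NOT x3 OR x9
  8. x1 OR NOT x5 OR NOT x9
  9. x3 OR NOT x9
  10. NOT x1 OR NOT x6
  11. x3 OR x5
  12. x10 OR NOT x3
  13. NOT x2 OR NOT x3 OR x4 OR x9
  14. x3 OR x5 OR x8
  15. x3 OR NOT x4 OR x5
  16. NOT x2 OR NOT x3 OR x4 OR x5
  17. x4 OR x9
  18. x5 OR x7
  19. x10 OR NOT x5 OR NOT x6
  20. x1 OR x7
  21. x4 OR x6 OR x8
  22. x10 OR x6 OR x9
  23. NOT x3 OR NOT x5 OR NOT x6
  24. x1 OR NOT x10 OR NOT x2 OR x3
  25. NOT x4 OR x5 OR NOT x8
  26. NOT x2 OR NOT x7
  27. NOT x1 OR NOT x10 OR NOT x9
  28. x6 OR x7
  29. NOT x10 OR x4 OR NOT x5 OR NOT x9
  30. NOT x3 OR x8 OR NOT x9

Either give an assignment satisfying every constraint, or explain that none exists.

Set x1 = False.
  then (x1 OR x7) forces x7 = True.
  then (NOT x2 OR NOT x7) forces x2 = False.
Set x3 = False.
  then (x3 OR x4) forces x4 = True.
  then (x3 OR NOT x9) forces x9 = False.
  then (x3 OR x5) forces x5 = True.
Try x6 = False:
  (NOT x10 OR NOT x5 OR x6 OR x9) forces x10 = False.
  clause (x10 OR x6 OR x9) is falsified — backtrack.
So x6 = True.
  then (x10 OR NOT x5 OR NOT x6) forces x10 = True.
Set x8 = False.
All clauses satisfied.

x1: False; x2: False; x3: False; x4: True; x5: True; x6: True; x7: True; x8: False; x9: False; x10: True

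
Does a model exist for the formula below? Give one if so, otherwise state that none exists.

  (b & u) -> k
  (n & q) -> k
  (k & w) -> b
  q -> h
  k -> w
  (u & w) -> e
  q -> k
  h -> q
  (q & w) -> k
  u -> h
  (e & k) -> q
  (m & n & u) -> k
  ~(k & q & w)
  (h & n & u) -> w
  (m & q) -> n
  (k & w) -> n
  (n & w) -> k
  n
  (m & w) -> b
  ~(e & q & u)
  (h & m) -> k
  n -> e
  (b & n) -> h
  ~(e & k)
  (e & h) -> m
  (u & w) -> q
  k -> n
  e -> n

b = False; u = False; w = False; e = True; m = False; n = True; h = False; k = False; q = False

Unit clause (n) forces n = True.
In (e | ~n) only e is left, so e = True.
In (~e | ~k) only ~k is left, so k = False.
In (k | ~q) only ~q is left, so q = False.
In (~h | q) only ~h is left, so h = False.
In (k | ~n | ~w) only ~w is left, so w = False.
In (~b | h | ~n) only ~b is left, so b = False.
In (h | ~u) only ~u is left, so u = False.
Set m = False.
All clauses satisfied.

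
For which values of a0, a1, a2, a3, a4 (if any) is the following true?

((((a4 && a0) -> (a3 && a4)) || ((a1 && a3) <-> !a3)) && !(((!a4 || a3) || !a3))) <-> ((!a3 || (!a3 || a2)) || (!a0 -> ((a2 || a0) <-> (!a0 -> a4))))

a0 = False, a1 = False, a2 = False, a3 = True, a4 = True

  ((((a4 && a0) -> (a3 && a4)) || ((a1 && a3) <-> !a3)) && !(((!a4 || a3) || !a3))) <-> ((!a3 || (!a3 || a2)) || (!a0 -> ((a2 || a0) <-> (!a0 -> a4)))) = True
    (((a4 && a0) -> (a3 && a4)) || ((a1 && a3) <-> !a3)) && !(((!a4 || a3) || !a3)) = False
      ((a4 && a0) -> (a3 && a4)) || ((a1 && a3) <-> !a3) = True
        (a4 && a0) -> (a3 && a4) = True
          a4 && a0 = False
          a3 && a4 = True
        (a1 && a3) <-> !a3 = True
          a1 && a3 = False
          !a3 = False
      !(((!a4 || a3) || !a3)) = False
        (!a4 || a3) || !a3 = True
          !a4 || a3 = True
            !a4 = False
          !a3 = False
    (!a3 || (!a3 || a2)) || (!a0 -> ((a2 || a0) <-> (!a0 -> a4))) = False
      !a3 || (!a3 || a2) = False
        !a3 = False
        !a3 || a2 = False
          !a3 = False
      !a0 -> ((a2 || a0) <-> (!a0 -> a4)) = False
        !a0 = True
        (a2 || a0) <-> (!a0 -> a4) = False
          a2 || a0 = False
          !a0 -> a4 = True
            !a0 = True
The formula evaluates to True.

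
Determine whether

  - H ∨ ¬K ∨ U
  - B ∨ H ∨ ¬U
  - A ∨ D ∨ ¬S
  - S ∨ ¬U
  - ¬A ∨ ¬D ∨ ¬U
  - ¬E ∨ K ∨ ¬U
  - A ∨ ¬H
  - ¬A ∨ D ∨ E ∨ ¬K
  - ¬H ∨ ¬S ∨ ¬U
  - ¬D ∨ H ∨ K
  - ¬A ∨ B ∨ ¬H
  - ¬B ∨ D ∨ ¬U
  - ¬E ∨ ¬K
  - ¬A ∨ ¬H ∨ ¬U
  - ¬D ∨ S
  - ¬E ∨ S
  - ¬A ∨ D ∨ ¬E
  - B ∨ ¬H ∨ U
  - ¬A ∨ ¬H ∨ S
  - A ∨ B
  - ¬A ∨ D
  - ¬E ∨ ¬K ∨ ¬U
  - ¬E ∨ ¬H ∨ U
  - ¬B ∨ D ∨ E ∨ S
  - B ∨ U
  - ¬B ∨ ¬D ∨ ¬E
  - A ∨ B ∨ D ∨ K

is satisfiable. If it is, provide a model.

Try B = False:
  (A ∨ B) forces A = True.
  (¬A ∨ B ∨ ¬H) forces H = False.
  (B ∨ H ∨ ¬U) forces U = False.
  clause (B ∨ U) is falsified — backtrack.
So B = True.
Set D = True.
  then (¬D ∨ S) forces S = True.
  then (¬B ∨ ¬D ∨ ¬E) forces E = False.
Set U = False.
Try H = False:
  (H ∨ ¬K ∨ U) forces K = False.
  clause (¬D ∨ H ∨ K) is falsified — backtrack.
So H = True.
  then (A ∨ ¬H) forces A = True.
Set K = False.
All clauses satisfied.

B = True, D = True, S = True, U = False, H = True, K = False, A = True, E = False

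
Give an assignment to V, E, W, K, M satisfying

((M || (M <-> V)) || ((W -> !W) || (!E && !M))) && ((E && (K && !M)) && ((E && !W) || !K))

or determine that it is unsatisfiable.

V: True; E: True; W: False; K: True; M: False

  (M || (M <-> V)) || ((W -> !W) || (!E && !M)) = True
    M || (M <-> V) = False
      M <-> V = False
    (W -> !W) || (!E && !M) = True
      W -> !W = True
        !W = True
      !E && !M = False
        !E = False
        !M = True
  (E && (K && !M)) && ((E && !W) || !K) = True
    E && (K && !M) = True
      K && !M = True
        !M = True
    (E && !W) || !K = True
      E && !W = True
        !W = True
      !K = False
Both conjuncts True, so the formula holds.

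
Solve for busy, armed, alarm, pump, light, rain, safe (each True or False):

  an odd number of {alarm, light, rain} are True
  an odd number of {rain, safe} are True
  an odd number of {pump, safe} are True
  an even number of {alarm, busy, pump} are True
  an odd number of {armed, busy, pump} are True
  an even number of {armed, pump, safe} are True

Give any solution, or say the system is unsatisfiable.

busy = False; armed = True; alarm = False; pump = False; light = True; rain = False; safe = True

{alarm, light, rain}: 1 true → odd ✓
{rain, safe}: 1 true → odd ✓
{pump, safe}: 1 true → odd ✓
{alarm, busy, pump}: 0 true → even ✓
{armed, busy, pump}: 1 true → odd ✓
{armed, pump, safe}: 2 true → even ✓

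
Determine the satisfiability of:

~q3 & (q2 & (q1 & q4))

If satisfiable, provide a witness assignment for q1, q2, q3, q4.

q1: True; q2: True; q3: False; q4: True

  ~q3 = True
  q2 & (q1 & q4) = True
    q1 & q4 = True
Both conjuncts True, so the formula holds.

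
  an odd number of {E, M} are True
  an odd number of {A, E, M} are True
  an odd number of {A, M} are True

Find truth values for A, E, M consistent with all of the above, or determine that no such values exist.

A = False; E = False; M = True

{E, M}: 1 true → odd ✓
{A, E, M}: 1 true → odd ✓
{A, M}: 1 true → odd ✓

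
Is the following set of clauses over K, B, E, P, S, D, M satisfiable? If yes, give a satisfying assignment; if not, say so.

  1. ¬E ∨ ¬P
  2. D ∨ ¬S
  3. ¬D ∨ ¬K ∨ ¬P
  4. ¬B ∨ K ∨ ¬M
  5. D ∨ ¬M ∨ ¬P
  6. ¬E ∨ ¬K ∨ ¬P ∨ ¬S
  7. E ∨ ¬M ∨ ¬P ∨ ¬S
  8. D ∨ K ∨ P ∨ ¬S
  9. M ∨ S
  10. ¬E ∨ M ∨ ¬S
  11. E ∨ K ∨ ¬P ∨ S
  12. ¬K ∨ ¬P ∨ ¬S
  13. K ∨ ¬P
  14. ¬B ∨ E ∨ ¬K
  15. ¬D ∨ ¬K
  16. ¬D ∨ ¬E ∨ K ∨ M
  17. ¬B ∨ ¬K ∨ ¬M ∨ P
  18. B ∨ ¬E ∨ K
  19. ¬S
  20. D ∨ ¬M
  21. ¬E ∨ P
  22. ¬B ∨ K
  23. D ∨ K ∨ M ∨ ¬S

K: False; B: False; E: False; P: False; S: False; D: True; M: True

Unit clause (¬S) forces S = False.
In (M ∨ S) only M is left, so M = True.
In (D ∨ ¬M) only D is left, so D = True.
In (¬D ∨ ¬K) only ¬K is left, so K = False.
In (¬B ∨ K) only ¬B is left, so B = False.
In (K ∨ ¬P) only ¬P is left, so P = False.
In (B ∨ ¬E ∨ K) only ¬E is left, so E = False.
All clauses satisfied.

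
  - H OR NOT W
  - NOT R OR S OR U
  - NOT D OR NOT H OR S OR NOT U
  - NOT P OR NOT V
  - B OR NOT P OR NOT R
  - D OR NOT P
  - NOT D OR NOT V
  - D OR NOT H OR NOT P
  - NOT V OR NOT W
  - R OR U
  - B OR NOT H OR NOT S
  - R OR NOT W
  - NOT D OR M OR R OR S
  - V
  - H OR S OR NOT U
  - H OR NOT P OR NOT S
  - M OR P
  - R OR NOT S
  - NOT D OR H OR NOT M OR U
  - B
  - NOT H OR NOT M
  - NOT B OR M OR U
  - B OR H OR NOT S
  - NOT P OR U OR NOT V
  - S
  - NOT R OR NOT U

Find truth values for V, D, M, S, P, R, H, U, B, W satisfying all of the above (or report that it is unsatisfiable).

Unit clause (V) forces V = True.
Unit clause (B) forces B = True.
Unit clause (S) forces S = True.
In (NOT P OR NOT V) only NOT P is left, so P = False.
In (NOT D OR NOT V) only NOT D is left, so D = False.
In (NOT V OR NOT W) only NOT W is left, so W = False.
In (M OR P) only M is left, so M = True.
In (R OR NOT S) only R is left, so R = True.
In (NOT H OR NOT M) only NOT H is left, so H = False.
In (NOT R OR NOT U) only NOT U is left, so U = False.
All clauses satisfied.

V: True; D: False; M: True; S: True; P: False; R: True; H: False; U: False; B: True; W: False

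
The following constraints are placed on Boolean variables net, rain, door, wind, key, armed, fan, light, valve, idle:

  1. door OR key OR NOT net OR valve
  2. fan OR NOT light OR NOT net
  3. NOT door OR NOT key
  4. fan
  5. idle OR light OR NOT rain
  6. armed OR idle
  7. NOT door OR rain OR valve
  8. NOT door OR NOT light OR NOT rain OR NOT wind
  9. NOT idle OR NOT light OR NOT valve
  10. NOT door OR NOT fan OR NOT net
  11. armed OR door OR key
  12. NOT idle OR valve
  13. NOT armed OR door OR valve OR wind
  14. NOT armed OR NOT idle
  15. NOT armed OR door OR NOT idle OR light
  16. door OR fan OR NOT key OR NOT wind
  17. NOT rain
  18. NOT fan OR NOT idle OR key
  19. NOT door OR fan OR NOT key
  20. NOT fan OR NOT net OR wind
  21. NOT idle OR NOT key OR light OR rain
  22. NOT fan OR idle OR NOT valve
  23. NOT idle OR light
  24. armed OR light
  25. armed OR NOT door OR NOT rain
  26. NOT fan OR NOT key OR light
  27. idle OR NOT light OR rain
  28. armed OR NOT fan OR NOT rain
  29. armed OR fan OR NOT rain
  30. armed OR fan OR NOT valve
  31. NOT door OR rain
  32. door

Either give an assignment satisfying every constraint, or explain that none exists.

UNSATISFIABLE

Case rain = True:
  Clause (NOT rain) is falsified — contradiction.
Case rain = False:
  (fan) forces fan = True.
  (NOT door OR rain) forces door = False.
  Clause (door) is falsified — contradiction.
Both cases fail, so the formula is unsatisfiable.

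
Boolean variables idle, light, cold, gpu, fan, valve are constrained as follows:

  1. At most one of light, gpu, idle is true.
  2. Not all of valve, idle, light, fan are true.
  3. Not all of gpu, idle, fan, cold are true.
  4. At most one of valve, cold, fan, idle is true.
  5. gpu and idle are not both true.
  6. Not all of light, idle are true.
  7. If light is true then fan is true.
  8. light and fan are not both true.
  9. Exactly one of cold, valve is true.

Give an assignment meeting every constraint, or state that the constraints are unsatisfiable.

idle = False, light = False, cold = False, gpu = False, fan = False, valve = True

  (1) {light, gpu, idle}: 0 true — at most one ✓
  (2) {valve, idle, light, fan}: 1/4 true — not all ✓
  (3) {gpu, idle, fan, cold}: 0/4 true — not all ✓
  (4) {valve, cold, fan, idle}: 1 true — at most one ✓
  (5) gpu=F, idle=F — not both ✓
  (6) {light, idle}: 0/2 true — not all ✓
  (7) light=F ⇒ fan: vacuous ✓
  (8) light=F, fan=F — not both ✓
  (9) {cold, valve}: 1 true — exactly one ✓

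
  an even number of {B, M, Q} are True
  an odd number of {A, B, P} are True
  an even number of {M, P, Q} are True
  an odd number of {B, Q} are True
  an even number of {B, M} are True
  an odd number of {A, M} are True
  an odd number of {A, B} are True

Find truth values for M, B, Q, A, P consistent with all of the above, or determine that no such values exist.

Adding constraints 2, 3, 4, 6 mod 2: every variable appears an even number of times on the left, so the left side is 0.
But the right sides sum to 1 (mod 2). 0 ≠ 1 — the system is inconsistent.

No satisfying assignment exists.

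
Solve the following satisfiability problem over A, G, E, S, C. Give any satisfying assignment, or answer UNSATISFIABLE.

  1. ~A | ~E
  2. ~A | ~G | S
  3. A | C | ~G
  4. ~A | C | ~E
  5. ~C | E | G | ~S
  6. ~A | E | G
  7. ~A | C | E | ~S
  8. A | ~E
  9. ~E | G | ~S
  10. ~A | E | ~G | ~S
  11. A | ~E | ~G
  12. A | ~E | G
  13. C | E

A = False, G = True, E = False, S = True, C = True

Try A = True:
  (~A | ~E) forces E = False.
  (~A | E | G) forces G = True.
  (~A | ~G | S) forces S = True.
  clause (~A | E | ~G | ~S) is falsified — backtrack.
So A = False.
  then (A | ~E) forces E = False.
  then (C | E) forces C = True.
Set G = True.
Set S = True.
All clauses satisfied.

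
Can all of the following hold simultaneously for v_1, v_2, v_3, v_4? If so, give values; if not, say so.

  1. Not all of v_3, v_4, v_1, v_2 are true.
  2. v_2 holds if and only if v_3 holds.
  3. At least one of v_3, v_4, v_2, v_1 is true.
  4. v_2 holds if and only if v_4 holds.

v_1=T, v_2=F, v_3=F, v_4=F

  (1) {v_3, v_4, v_1, v_2}: 1/4 true — not all ✓
  (2) v_2=F, v_3=F — same ✓
  (3) {v_3, v_4, v_2, v_1}: 1 true — at least one ✓
  (4) v_2=F, v_4=F — same ✓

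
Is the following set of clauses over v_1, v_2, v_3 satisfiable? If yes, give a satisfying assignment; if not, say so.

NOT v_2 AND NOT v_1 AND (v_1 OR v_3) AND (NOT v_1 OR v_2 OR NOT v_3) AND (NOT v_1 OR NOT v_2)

Unit clause (NOT v_2) forces v_2 = False.
Unit clause (NOT v_1) forces v_1 = False.
In (v_1 OR v_3) only v_3 is left, so v_3 = True.
Check each clause:
  (NOT v_2): NOT v_2 holds.
  (NOT v_1): NOT v_1 holds.
  (v_1 OR v_3): v_3 holds.
  (NOT v_1 OR v_2 OR NOT v_3): NOT v_1 holds.
  (NOT v_1 OR NOT v_2): NOT v_1 holds.
All clauses satisfied.

v_1 = False; v_2 = False; v_3 = True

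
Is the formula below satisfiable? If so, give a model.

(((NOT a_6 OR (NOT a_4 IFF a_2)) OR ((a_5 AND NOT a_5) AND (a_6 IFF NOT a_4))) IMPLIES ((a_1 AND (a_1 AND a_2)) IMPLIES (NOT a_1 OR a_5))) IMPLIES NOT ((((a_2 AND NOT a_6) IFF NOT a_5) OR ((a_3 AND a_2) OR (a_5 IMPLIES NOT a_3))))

a_1: True, a_2: True, a_3: True, a_4: True, a_5: False, a_6: False

  (((NOT a_6 OR (NOT a_4 IFF a_2)) OR ((a_5 AND NOT a_5) AND (a_6 IFF NOT a_4))) IMPLIES ((a_1 AND (a_1 AND a_2)) IMPLIES (NOT a_1 OR a_5))) IMPLIES NOT ((((a_2 AND NOT a_6) IFF NOT a_5) OR ((a_3 AND a_2) OR (a_5 IMPLIES NOT a_3)))) = True
    ((NOT a_6 OR (NOT a_4 IFF a_2)) OR ((a_5 AND NOT a_5) AND (a_6 IFF NOT a_4))) IMPLIES ((a_1 AND (a_1 AND a_2)) IMPLIES (NOT a_1 OR a_5)) = False
      (NOT a_6 OR (NOT a_4 IFF a_2)) OR ((a_5 AND NOT a_5) AND (a_6 IFF NOT a_4)) = True
        NOT a_6 OR (NOT a_4 IFF a_2) = True
          NOT a_6 = True
          NOT a_4 IFF a_2 = False
            NOT a_4 = False
        (a_5 AND NOT a_5) AND (a_6 IFF NOT a_4) = False
          a_5 AND NOT a_5 = False
            NOT a_5 = True
          a_6 IFF NOT a_4 = True
            NOT a_4 = False
      (a_1 AND (a_1 AND a_2)) IMPLIES (NOT a_1 OR a_5) = False
        a_1 AND (a_1 AND a_2) = True
          a_1 AND a_2 = True
        NOT a_1 OR a_5 = False
          NOT a_1 = False
    NOT ((((a_2 AND NOT a_6) IFF NOT a_5) OR ((a_3 AND a_2) OR (a_5 IMPLIES NOT a_3)))) = False
      ((a_2 AND NOT a_6) IFF NOT a_5) OR ((a_3 AND a_2) OR (a_5 IMPLIES NOT a_3)) = True
        (a_2 AND NOT a_6) IFF NOT a_5 = True
          a_2 AND NOT a_6 = True
            NOT a_6 = True
          NOT a_5 = True
        (a_3 AND a_2) OR (a_5 IMPLIES NOT a_3) = True
          a_3 AND a_2 = True
          a_5 IMPLIES NOT a_3 = True
            NOT a_3 = False
The formula evaluates to True.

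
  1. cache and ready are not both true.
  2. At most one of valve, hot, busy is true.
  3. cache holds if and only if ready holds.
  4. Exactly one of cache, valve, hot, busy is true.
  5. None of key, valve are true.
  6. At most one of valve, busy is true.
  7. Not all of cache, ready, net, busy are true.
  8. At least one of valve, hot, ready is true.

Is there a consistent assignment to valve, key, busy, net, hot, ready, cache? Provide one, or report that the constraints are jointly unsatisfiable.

valve = False; key = False; busy = False; net = True; hot = True; ready = False; cache = False

  (1) cache=F, ready=F — not both ✓
  (2) {valve, hot, busy}: 1 true — at most one ✓
  (3) cache=F, ready=F — same ✓
  (4) {cache, valve, hot, busy}: 1 true — exactly one ✓
  (5) {key, valve}: 0 true — none ✓
  (6) {valve, busy}: 0 true — at most one ✓
  (7) {cache, ready, net, busy}: 1/4 true — not all ✓
  (8) {valve, hot, ready}: 1 true — at least one ✓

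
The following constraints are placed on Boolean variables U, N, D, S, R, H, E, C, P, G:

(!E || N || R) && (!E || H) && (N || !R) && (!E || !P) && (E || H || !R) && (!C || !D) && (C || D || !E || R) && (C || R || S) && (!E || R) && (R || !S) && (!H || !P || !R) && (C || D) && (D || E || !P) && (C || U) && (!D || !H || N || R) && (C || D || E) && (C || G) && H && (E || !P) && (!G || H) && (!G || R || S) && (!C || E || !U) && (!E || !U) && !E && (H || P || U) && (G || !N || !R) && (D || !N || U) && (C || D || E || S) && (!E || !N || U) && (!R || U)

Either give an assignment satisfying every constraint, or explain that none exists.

U = True; N = True; D = True; S = True; R = True; H = True; E = False; C = False; P = False; G = True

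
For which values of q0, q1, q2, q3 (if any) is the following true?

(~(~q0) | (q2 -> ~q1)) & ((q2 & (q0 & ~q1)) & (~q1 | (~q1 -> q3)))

q0 = True, q1 = False, q2 = True, q3 = False

  ~(~q0) | (q2 -> ~q1) = True
    ~(~q0) = True
      ~q0 = False
    q2 -> ~q1 = True
      ~q1 = True
  (q2 & (q0 & ~q1)) & (~q1 | (~q1 -> q3)) = True
    q2 & (q0 & ~q1) = True
      q0 & ~q1 = True
        ~q1 = True
    ~q1 | (~q1 -> q3) = True
      ~q1 = True
      ~q1 -> q3 = False
        ~q1 = True
Both conjuncts True, so the formula holds.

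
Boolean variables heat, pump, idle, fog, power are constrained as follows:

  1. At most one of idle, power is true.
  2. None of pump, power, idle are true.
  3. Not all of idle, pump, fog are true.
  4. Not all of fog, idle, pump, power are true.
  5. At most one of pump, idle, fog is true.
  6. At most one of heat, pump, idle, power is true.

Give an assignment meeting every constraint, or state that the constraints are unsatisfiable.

heat: True, pump: False, idle: False, fog: True, power: False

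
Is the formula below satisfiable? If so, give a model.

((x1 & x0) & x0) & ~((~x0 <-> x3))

x0=T, x1=T, x3=T

  (x1 & x0) & x0 = True
    x1 & x0 = True
  ~((~x0 <-> x3)) = True
    ~x0 <-> x3 = False
      ~x0 = False
Both conjuncts True, so the formula holds.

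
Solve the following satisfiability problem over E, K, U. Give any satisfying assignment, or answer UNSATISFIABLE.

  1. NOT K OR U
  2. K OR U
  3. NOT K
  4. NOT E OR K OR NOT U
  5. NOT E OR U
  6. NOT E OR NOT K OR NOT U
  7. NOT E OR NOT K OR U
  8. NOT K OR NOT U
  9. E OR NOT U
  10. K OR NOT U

Unsatisfiable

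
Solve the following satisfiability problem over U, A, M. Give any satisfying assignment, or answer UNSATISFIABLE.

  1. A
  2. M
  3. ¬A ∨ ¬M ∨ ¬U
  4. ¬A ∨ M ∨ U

Unit clause (A) forces A = True.
Unit clause (M) forces M = True.
In (¬A ∨ ¬M ∨ ¬U) only ¬U is left, so U = False.
Check each clause:
  (A): A holds.
  (M): M holds.
  (¬A ∨ ¬M ∨ ¬U): ¬U holds.
  (¬A ∨ M ∨ U): M holds.
All clauses satisfied.

U=F; A=T; M=T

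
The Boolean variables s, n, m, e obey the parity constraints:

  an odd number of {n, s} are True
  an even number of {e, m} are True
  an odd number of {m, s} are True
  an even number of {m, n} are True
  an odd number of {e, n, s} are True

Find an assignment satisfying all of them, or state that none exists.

s = True, n = False, m = False, e = False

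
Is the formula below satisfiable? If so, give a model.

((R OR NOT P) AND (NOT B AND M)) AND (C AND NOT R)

R = False, P = False, B = False, C = True, M = True

  (R OR NOT P) AND (NOT B AND M) = True
    R OR NOT P = True
      NOT P = True
    NOT B AND M = True
      NOT B = True
  C AND NOT R = True
    NOT R = True
Both conjuncts True, so the formula holds.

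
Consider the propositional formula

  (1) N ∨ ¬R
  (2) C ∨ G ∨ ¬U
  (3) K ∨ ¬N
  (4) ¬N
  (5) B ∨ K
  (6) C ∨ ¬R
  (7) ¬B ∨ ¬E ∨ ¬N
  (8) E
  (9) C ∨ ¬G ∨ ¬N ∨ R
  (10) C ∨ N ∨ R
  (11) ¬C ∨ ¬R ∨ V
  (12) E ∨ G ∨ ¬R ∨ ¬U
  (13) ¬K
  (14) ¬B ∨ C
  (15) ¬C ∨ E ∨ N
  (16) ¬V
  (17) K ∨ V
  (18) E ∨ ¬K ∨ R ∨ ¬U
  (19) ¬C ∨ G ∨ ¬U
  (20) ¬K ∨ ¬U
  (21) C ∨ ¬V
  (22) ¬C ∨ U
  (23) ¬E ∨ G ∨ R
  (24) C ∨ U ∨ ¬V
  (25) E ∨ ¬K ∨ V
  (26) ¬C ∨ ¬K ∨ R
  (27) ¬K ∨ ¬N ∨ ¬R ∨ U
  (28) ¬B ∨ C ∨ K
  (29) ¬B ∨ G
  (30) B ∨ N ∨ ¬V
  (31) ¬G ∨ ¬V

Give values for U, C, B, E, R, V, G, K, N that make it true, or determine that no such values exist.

Case V = True:
  Clause (¬V) is falsified — contradiction.
Case V = False:
  (¬N) forces N = False.
  (N ∨ ¬R) forces R = False.
  (E) forces E = True.
  (C ∨ N ∨ R) forces C = True.
  (¬K) forces K = False.
  Clause (K ∨ V) is falsified — contradiction.
Both cases fail, so the formula is unsatisfiable.

No satisfying assignment exists.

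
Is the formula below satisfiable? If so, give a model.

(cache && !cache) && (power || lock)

Case cache = True: the conjunct !cache is False.
Case cache = False: the conjunct cache is False.
Both cases fail — unsatisfiable.

Unsatisfiable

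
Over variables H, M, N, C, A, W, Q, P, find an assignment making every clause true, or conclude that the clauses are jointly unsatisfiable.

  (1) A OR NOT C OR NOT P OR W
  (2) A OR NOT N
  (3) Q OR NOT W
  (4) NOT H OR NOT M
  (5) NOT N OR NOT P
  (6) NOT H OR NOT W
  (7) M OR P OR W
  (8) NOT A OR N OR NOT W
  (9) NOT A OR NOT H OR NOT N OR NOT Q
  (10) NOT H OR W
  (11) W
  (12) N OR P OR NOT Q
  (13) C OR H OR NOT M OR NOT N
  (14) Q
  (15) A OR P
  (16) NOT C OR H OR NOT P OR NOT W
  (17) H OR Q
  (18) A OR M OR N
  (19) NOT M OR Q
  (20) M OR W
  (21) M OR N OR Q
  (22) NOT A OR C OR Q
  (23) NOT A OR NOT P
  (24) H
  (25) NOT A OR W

Case H = True:
  (NOT H OR NOT M) forces M = False.
  (NOT H OR NOT W) forces W = False.
  Clause (NOT H OR W) is falsified — contradiction.
Case H = False:
  Clause (H) is falsified — contradiction.
Both cases fail, so the formula is unsatisfiable.

No satisfying assignment exists.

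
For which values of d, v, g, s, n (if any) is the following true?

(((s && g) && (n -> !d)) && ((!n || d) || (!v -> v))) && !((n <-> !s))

d: False; v: True; g: True; s: True; n: True

  ((s && g) && (n -> !d)) && ((!n || d) || (!v -> v)) = True
    (s && g) && (n -> !d) = True
      s && g = True
      n -> !d = True
        !d = True
    (!n || d) || (!v -> v) = True
      !n || d = False
        !n = False
      !v -> v = True
        !v = False
  !((n <-> !s)) = True
    n <-> !s = False
      !s = False
Both conjuncts True, so the formula holds.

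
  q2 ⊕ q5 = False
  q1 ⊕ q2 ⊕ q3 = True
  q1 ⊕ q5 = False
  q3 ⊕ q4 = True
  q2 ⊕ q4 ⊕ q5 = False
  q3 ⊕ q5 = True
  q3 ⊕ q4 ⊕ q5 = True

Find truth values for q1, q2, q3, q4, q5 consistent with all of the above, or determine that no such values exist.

q1=F, q2=F, q3=T, q4=F, q5=F

q2 ⊕ q5 = F ⊕ F = False ✓
q1 ⊕ q2 ⊕ q3 = F ⊕ F ⊕ T = True ✓
q1 ⊕ q5 = F ⊕ F = False ✓
q3 ⊕ q4 = T ⊕ F = True ✓
q2 ⊕ q4 ⊕ q5 = F ⊕ F ⊕ F = False ✓
q3 ⊕ q5 = T ⊕ F = True ✓
q3 ⊕ q4 ⊕ q5 = T ⊕ F ⊕ F = True ✓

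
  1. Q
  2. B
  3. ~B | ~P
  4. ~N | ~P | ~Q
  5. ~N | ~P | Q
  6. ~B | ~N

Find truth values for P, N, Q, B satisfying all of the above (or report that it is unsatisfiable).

Unit clause (Q) forces Q = True.
Unit clause (B) forces B = True.
In (~B | ~P) only ~P is left, so P = False.
In (~B | ~N) only ~N is left, so N = False.
Check each clause:
  (Q): Q holds.
  (B): B holds.
  (~B | ~P): ~P holds.
  (~N | ~P | ~Q): ~N holds.
  (~N | ~P | Q): ~N holds.
  (~B | ~N): ~N holds.
All clauses satisfied.

P = False; N = False; Q = True; B = True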